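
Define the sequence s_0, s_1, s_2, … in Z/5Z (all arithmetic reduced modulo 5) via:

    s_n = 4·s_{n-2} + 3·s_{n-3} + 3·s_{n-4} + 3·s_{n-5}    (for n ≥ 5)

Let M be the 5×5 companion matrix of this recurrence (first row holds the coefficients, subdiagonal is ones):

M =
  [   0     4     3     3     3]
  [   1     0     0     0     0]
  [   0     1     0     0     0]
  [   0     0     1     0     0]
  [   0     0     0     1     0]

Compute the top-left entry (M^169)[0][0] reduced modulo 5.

2

(M^169)[0][0] is the top entry after applying M 169 times to the unit state (1, 0, 0, 0, 0). Equivalently it is h_{173} for the auxiliary sequence (h_n) obeying the same recurrence with h_4 = 1 and h_i = 0 for 0 ≤ i < 4:
h_5 = 0·1 + 4·0 + 3·0 + 3·0 + 3·0 = 0
h_6 = 0·0 + 4·1 + 3·0 + 3·0 + 3·0 = 4
h_7 = 0·4 + 4·0 + 3·1 + 3·0 + 3·0 = 3
h_8 = 0·3 + 4·4 + 3·0 + 3·1 + 3·0 = 4
h_9 = 0·4 + 4·3 + 3·4 + 3·0 + 3·1 = 2
h_10 = 0·2 + 4·4 + 3·3 + 3·4 + 3·0 = 2
Continuing the recurrence:
  h_11 = 1;  h_12 = 0;  h_13 = 3;  h_14 = 0;  h_15 = 1;  h_16 = 2
  h_17 = 3;  h_18 = 0;  h_19 = 1;  h_20 = 3;  h_21 = 4;  h_22 = 4
  h_23 = 3;  h_24 = 0;  h_25 = 0;  h_26 = 3;  h_27 = 1;  h_28 = 1
  h_29 = 3;  h_30 = 1;  h_31 = 2;  h_32 = 4;  h_33 = 3;  h_34 = 4
  h_35 = 3;  h_36 = 3;  h_37 = 0;  h_38 = 2;  h_39 = 0;  h_40 = 1
  h_41 = 0;  h_42 = 0;  h_43 = 4;  h_44 = 3;  h_45 = 4;  h_46 = 4
  h_47 = 2;  h_48 = 4;  h_49 = 1;  h_50 = 1;  h_51 = 4;  h_52 = 0
  h_53 = 4;  h_54 = 3;  h_55 = 1;  h_56 = 1;  h_57 = 0;  h_58 = 3
  h_59 = 0;  h_60 = 3;  h_61 = 2;  h_62 = 1;  h_63 = 1;  h_64 = 4
  h_65 = 2;  h_66 = 3;  h_67 = 1;  h_68 = 3;  h_69 = 1;  h_70 = 0
  h_71 = 0;  h_72 = 0;  h_73 = 2;  h_74 = 3;  h_75 = 3;  h_76 = 3
  h_77 = 2;  h_78 = 1;  h_79 = 0;  h_80 = 3;  h_81 = 3;  h_82 = 1
  h_83 = 4;  h_84 = 2;  h_85 = 2;  h_86 = 2;  h_87 = 4;  h_88 = 2
  h_89 = 4;  h_90 = 2;  h_91 = 0;  h_92 = 3;  h_93 = 4;  h_94 = 0
  h_95 = 1;  h_96 = 1;  h_97 = 0;  h_98 = 4;  h_99 = 1;  h_100 = 2
  h_101 = 4;  h_102 = 3;  h_103 = 2;  h_104 = 3;  h_105 = 0;  h_106 = 4
  h_107 = 4;  h_108 = 1;  h_109 = 2;  h_110 = 3;  h_111 = 0;  h_112 = 3
  h_113 = 3;  h_114 = 2;  h_115 = 0;  h_116 = 1;  h_117 = 4;  h_118 = 4
  h_119 = 0;  h_120 = 1;  h_121 = 2;  h_122 = 3;  h_123 = 3;  h_124 = 1
  h_125 = 0;  h_126 = 3;  h_127 = 1;  h_128 = 4;  h_129 = 1;  h_130 = 3
  h_131 = 3;  h_132 = 0;  h_133 = 1;  h_134 = 1;  h_135 = 2;  h_136 = 1
  h_137 = 4;  h_138 = 1;  h_139 = 3;  h_140 = 0;  h_141 = 0;  h_142 = 4
  h_143 = 2;  h_144 = 0;  h_145 = 0;  h_146 = 3;  h_147 = 3;  h_148 = 3
  h_149 = 1;  h_150 = 0;  h_151 = 1;  h_152 = 1;  h_153 = 1;  h_154 = 0
  h_155 = 0;  h_156 = 4;  h_157 = 1;  h_158 = 4;  h_159 = 1;  h_160 = 1
  h_161 = 1;  h_162 = 2;  h_163 = 2;  h_164 = 2;  h_165 = 0;  h_166 = 3
  h_167 = 3;  h_168 = 4;  h_169 = 2;  h_170 = 4;  h_171 = 3
h_172 = 0·3 + 4·4 + 3·2 + 3·4 + 3·3 = 3
h_173 = 0·3 + 4·3 + 3·4 + 3·2 + 3·4 = 2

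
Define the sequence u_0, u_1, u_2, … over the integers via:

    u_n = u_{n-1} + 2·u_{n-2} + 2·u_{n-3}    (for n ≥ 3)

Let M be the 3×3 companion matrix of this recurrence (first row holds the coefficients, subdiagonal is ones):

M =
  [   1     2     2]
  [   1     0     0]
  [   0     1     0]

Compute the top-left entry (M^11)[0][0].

(M^11)[0][0] is the top entry after applying M 11 times to the unit state (1, 0, 0). Equivalently it is h_{13} for the auxiliary sequence (h_n) obeying the same recurrence with h_2 = 1 and h_i = 0 for 0 ≤ i < 2:
h_3 = 1·1 + 2·0 + 2·0 = 1
h_4 = 1·1 + 2·1 + 2·0 = 3
h_5 = 1·3 + 2·1 + 2·1 = 7
h_6 = 1·7 + 2·3 + 2·1 = 15
h_7 = 1·15 + 2·7 + 2·3 = 35
h_8 = 1·35 + 2·15 + 2·7 = 79
h_9 = 1·79 + 2·35 + 2·15 = 179
h_10 = 1·179 + 2·79 + 2·35 = 407
h_11 = 1·407 + 2·179 + 2·79 = 923
h_12 = 1·923 + 2·407 + 2·179 = 2095
h_13 = 1·2095 + 2·923 + 2·407 = 4755

4755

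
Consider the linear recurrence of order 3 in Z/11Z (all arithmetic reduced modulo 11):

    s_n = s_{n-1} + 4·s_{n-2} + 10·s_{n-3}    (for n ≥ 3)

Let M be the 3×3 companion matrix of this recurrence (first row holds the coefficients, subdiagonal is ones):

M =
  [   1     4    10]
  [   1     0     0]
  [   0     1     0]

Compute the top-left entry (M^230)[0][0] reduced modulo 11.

4

(M^230)[0][0] is the top entry after applying M 230 times to the unit state (1, 0, 0). Equivalently it is h_{232} for the auxiliary sequence (h_n) obeying the same recurrence with h_2 = 1 and h_i = 0 for 0 ≤ i < 2:
h_3 = 1·1 + 4·0 + 10·0 = 1
h_4 = 1·1 + 4·1 + 10·0 = 5
h_5 = 1·5 + 4·1 + 10·1 = 8
h_6 = 1·8 + 4·5 + 10·1 = 5
h_7 = 1·5 + 4·8 + 10·5 = 10
h_8 = 1·10 + 4·5 + 10·8 = 0
Continuing the recurrence:
  h_9 = 2;  h_10 = 3;  h_11 = 0;  h_12 = 10;  h_13 = 7;  h_14 = 3
  h_15 = 10;  h_16 = 4;  h_17 = 8;  h_18 = 3;  h_19 = 9;  h_20 = 2
  h_21 = 2;  h_22 = 1;  h_23 = 7;  h_24 = 9;  h_25 = 3;  h_26 = 10
  h_27 = 2;  h_28 = 6;  h_29 = 4;  h_30 = 4;  h_31 = 3;  h_32 = 4
  h_33 = 1;  h_34 = 3;  h_35 = 3;  h_36 = 3;  h_37 = 1;  h_38 = 10
  h_39 = 0;  h_40 = 6;  h_41 = 7;  h_42 = 9;  h_43 = 9;  h_44 = 5
  h_45 = 10;  h_46 = 10;  h_47 = 1;  h_48 = 9;  h_49 = 3;  h_50 = 5
  h_51 = 8;  h_52 = 3;  h_53 = 8;  h_54 = 1;  h_55 = 8;  h_56 = 4
  h_57 = 2;  h_58 = 10;  h_59 = 3;  h_60 = 8;  h_61 = 10;  h_62 = 6
  h_63 = 5;  h_64 = 8;  h_65 = 0;  h_66 = 5;  h_67 = 8;  h_68 = 6
  h_69 = 0;  h_70 = 5;  h_71 = 10;  h_72 = 8;  h_73 = 10;  h_74 = 10
  h_75 = 9;  h_76 = 6;  h_77 = 10;  h_78 = 3;  h_79 = 4;  h_80 = 6
  h_81 = 8;  h_82 = 6;  h_83 = 10;  h_84 = 4;  h_85 = 5;  h_86 = 0
  h_87 = 5;  h_88 = 0;  h_89 = 9;  h_90 = 4;  h_91 = 7;  h_92 = 3
  h_93 = 5;  h_94 = 10;  h_95 = 5;  h_96 = 7;  h_97 = 6;  h_98 = 7
  h_99 = 2;  h_100 = 2;  h_101 = 3;  h_102 = 9;  h_103 = 8;  h_104 = 8
  h_105 = 9;  h_106 = 0;  h_107 = 6;  h_108 = 8;  h_109 = 10;  h_110 = 3
  h_111 = 2;  h_112 = 4;  h_113 = 9;  h_114 = 1;  h_115 = 0;  h_116 = 6
  h_117 = 5;  h_118 = 7;  h_119 = 10;  h_120 = 0;  h_121 = 0;  h_122 = 1
  h_123 = 1;  h_124 = 5;  h_125 = 8;  h_126 = 5;  h_127 = 10;  h_128 = 0
  h_129 = 2;  h_130 = 3;  h_131 = 0;  h_132 = 10;  h_133 = 7;  h_134 = 3
  h_135 = 10;  h_136 = 4;  h_137 = 8;  h_138 = 3;  h_139 = 9;  h_140 = 2
  h_141 = 2;  h_142 = 1;  h_143 = 7;  h_144 = 9;  h_145 = 3;  h_146 = 10
  h_147 = 2;  h_148 = 6;  h_149 = 4;  h_150 = 4;  h_151 = 3;  h_152 = 4
  h_153 = 1;  h_154 = 3;  h_155 = 3;  h_156 = 3;  h_157 = 1;  h_158 = 10
  h_159 = 0;  h_160 = 6;  h_161 = 7;  h_162 = 9;  h_163 = 9;  h_164 = 5
  h_165 = 10;  h_166 = 10;  h_167 = 1;  h_168 = 9;  h_169 = 3;  h_170 = 5
  h_171 = 8;  h_172 = 3;  h_173 = 8;  h_174 = 1;  h_175 = 8;  h_176 = 4
  h_177 = 2;  h_178 = 10;  h_179 = 3;  h_180 = 8;  h_181 = 10;  h_182 = 6
  h_183 = 5;  h_184 = 8;  h_185 = 0;  h_186 = 5;  h_187 = 8;  h_188 = 6
  h_189 = 0;  h_190 = 5;  h_191 = 10;  h_192 = 8;  h_193 = 10;  h_194 = 10
  h_195 = 9;  h_196 = 6;  h_197 = 10;  h_198 = 3;  h_199 = 4;  h_200 = 6
  h_201 = 8;  h_202 = 6;  h_203 = 10;  h_204 = 4;  h_205 = 5;  h_206 = 0
  h_207 = 5;  h_208 = 0;  h_209 = 9;  h_210 = 4;  h_211 = 7;  h_212 = 3
  h_213 = 5;  h_214 = 10;  h_215 = 5;  h_216 = 7;  h_217 = 6;  h_218 = 7
  h_219 = 2;  h_220 = 2;  h_221 = 3;  h_222 = 9;  h_223 = 8;  h_224 = 8
  h_225 = 9;  h_226 = 0;  h_227 = 6;  h_228 = 8;  h_229 = 10;  h_230 = 3
h_231 = 1·3 + 4·10 + 10·8 = 2
h_232 = 1·2 + 4·3 + 10·10 = 4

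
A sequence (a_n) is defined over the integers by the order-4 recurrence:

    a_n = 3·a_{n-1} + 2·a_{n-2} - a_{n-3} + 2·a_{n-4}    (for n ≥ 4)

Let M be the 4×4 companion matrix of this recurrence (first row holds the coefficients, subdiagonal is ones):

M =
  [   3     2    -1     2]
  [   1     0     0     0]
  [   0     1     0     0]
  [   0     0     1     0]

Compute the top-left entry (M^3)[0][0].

(M^3)[0][0] is the top entry after applying M 3 times to the unit state (1, 0, 0, 0). Equivalently it is h_{6} for the auxiliary sequence (h_n) obeying the same recurrence with h_3 = 1 and h_i = 0 for 0 ≤ i < 3:
h_4 = 3·1 + 2·0 + -1·0 + 2·0 = 3
h_5 = 3·3 + 2·1 + -1·0 + 2·0 = 11
h_6 = 3·11 + 2·3 + -1·1 + 2·0 = 38

38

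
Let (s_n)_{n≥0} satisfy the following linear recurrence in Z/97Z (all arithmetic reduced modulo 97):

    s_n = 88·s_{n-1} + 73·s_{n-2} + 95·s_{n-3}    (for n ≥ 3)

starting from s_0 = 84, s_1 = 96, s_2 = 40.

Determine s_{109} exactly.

s_3 = 88·40 + 73·96 + 95·84 = 78
s_4 = 88·78 + 73·40 + 95·96 = 86
s_5 = 88·86 + 73·78 + 95·40 = 87
s_6 = 88·87 + 73·86 + 95·78 = 4
s_7 = 88·4 + 73·87 + 95·86 = 32
s_8 = 88·32 + 73·4 + 95·87 = 24
s_9 = 88·24 + 73·32 + 95·4 = 75
s_10 = 88·75 + 73·24 + 95·32 = 43
s_11 = 88·43 + 73·75 + 95·24 = 93
s_12 = 88·93 + 73·43 + 95·75 = 18
s_13 = 88·18 + 73·93 + 95·43 = 42
s_14 = 88·42 + 73·18 + 95·93 = 71
s_15 = 88·71 + 73·42 + 95·18 = 63
s_16 = 88·63 + 73·71 + 95·42 = 70
s_17 = 88·70 + 73·63 + 95·71 = 44
s_18 = 88·44 + 73·70 + 95·63 = 29
s_19 = 88·29 + 73·44 + 95·70 = 95
s_20 = 88·95 + 73·29 + 95·44 = 10
s_21 = 88·10 + 73·95 + 95·29 = 94
s_22 = 88·94 + 73·10 + 95·95 = 82
s_23 = 88·82 + 73·94 + 95·10 = 90
s_24 = 88·90 + 73·82 + 95·94 = 41
s_25 = 88·41 + 73·90 + 95·82 = 23
s_26 = 88·23 + 73·41 + 95·90 = 84
s_27 = 88·84 + 73·23 + 95·41 = 65
s_28 = 88·65 + 73·84 + 95·23 = 69
s_29 = 88·69 + 73·65 + 95·84 = 76
s_30 = 88·76 + 73·69 + 95·65 = 52
s_31 = 88·52 + 73·76 + 95·69 = 92
s_32 = 88·92 + 73·52 + 95·76 = 3
s_33 = 88·3 + 73·92 + 95·52 = 86
s_34 = 88·86 + 73·3 + 95·92 = 37
s_35 = 88·37 + 73·86 + 95·3 = 22
s_36 = 88·22 + 73·37 + 95·86 = 3
s_37 = 88·3 + 73·22 + 95·37 = 50
s_38 = 88·50 + 73·3 + 95·22 = 16
s_39 = 88·16 + 73·50 + 95·3 = 8
s_40 = 88·8 + 73·16 + 95·50 = 26
s_41 = 88·26 + 73·8 + 95·16 = 27
s_42 = 88·27 + 73·26 + 95·8 = 87
s_43 = 88·87 + 73·27 + 95·26 = 69
s_44 = 88·69 + 73·87 + 95·27 = 50
s_45 = 88·50 + 73·69 + 95·87 = 48
s_46 = 88·48 + 73·50 + 95·69 = 73
s_47 = 88·73 + 73·48 + 95·50 = 31
s_48 = 88·31 + 73·73 + 95·48 = 7
s_49 = 88·7 + 73·31 + 95·73 = 17
s_50 = 88·17 + 73·7 + 95·31 = 5
s_51 = 88·5 + 73·17 + 95·7 = 18
s_52 = 88·18 + 73·5 + 95·17 = 72
s_53 = 88·72 + 73·18 + 95·5 = 74
s_54 = 88·74 + 73·72 + 95·18 = 92
s_55 = 88·92 + 73·74 + 95·72 = 65
s_56 = 88·65 + 73·92 + 95·74 = 66
s_57 = 88·66 + 73·65 + 95·92 = 87
s_58 = 88·87 + 73·66 + 95·65 = 25
s_59 = 88·25 + 73·87 + 95·66 = 77
s_60 = 88·77 + 73·25 + 95·87 = 85
s_61 = 88·85 + 73·77 + 95·25 = 53
s_62 = 88·53 + 73·85 + 95·77 = 45
s_63 = 88·45 + 73·53 + 95·85 = 93
s_64 = 88·93 + 73·45 + 95·53 = 14
s_65 = 88·14 + 73·93 + 95·45 = 74
s_66 = 88·74 + 73·14 + 95·93 = 73
s_67 = 88·73 + 73·74 + 95·14 = 61
s_68 = 88·61 + 73·73 + 95·74 = 73
s_69 = 88·73 + 73·61 + 95·73 = 61
s_70 = 88·61 + 73·73 + 95·61 = 2
s_71 = 88·2 + 73·61 + 95·73 = 21
s_72 = 88·21 + 73·2 + 95·61 = 29
s_73 = 88·29 + 73·21 + 95·2 = 7
s_74 = 88·7 + 73·29 + 95·21 = 72
s_75 = 88·72 + 73·7 + 95·29 = 96
s_76 = 88·96 + 73·72 + 95·7 = 13
s_77 = 88·13 + 73·96 + 95·72 = 54
s_78 = 88·54 + 73·13 + 95·96 = 77
s_79 = 88·77 + 73·54 + 95·13 = 22
s_80 = 88·22 + 73·77 + 95·54 = 77
s_81 = 88·77 + 73·22 + 95·77 = 80
s_82 = 88·80 + 73·77 + 95·22 = 7
s_83 = 88·7 + 73·80 + 95·77 = 94
s_84 = 88·94 + 73·7 + 95·80 = 87
s_85 = 88·87 + 73·94 + 95·7 = 51
s_86 = 88·51 + 73·87 + 95·94 = 78
s_87 = 88·78 + 73·51 + 95·87 = 34
s_88 = 88·34 + 73·78 + 95·51 = 48
s_89 = 88·48 + 73·34 + 95·78 = 51
s_90 = 88·51 + 73·48 + 95·34 = 67
s_91 = 88·67 + 73·51 + 95·48 = 17
s_92 = 88·17 + 73·67 + 95·51 = 77
s_93 = 88·77 + 73·17 + 95·67 = 26
s_94 = 88·26 + 73·77 + 95·17 = 18
s_95 = 88·18 + 73·26 + 95·77 = 30
s_96 = 88·30 + 73·18 + 95·26 = 22
s_97 = 88·22 + 73·30 + 95·18 = 16
s_98 = 88·16 + 73·22 + 95·30 = 44
s_99 = 88·44 + 73·16 + 95·22 = 49
s_100 = 88·49 + 73·44 + 95·16 = 23
s_101 = 88·23 + 73·49 + 95·44 = 81
s_102 = 88·81 + 73·23 + 95·49 = 76
s_103 = 88·76 + 73·81 + 95·23 = 42
s_104 = 88·42 + 73·76 + 95·81 = 61
s_105 = 88·61 + 73·42 + 95·76 = 37
s_106 = 88·37 + 73·61 + 95·42 = 59
s_107 = 88·59 + 73·37 + 95·61 = 11
s_108 = 88·11 + 73·59 + 95·37 = 60
s_109 = 88·60 + 73·11 + 95·59 = 48

48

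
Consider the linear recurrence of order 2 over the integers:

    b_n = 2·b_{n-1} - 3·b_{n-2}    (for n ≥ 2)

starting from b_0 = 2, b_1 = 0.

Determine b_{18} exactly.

b_2 = 2·0 + -3·2 = -6
b_3 = 2·-6 + -3·0 = -12
b_4 = 2·-12 + -3·-6 = -6
b_5 = 2·-6 + -3·-12 = 24
b_6 = 2·24 + -3·-6 = 66
b_7 = 2·66 + -3·24 = 60
b_8 = 2·60 + -3·66 = -78
b_9 = 2·-78 + -3·60 = -336
b_10 = 2·-336 + -3·-78 = -438
b_11 = 2·-438 + -3·-336 = 132
b_12 = 2·132 + -3·-438 = 1578
b_13 = 2·1578 + -3·132 = 2760
b_14 = 2·2760 + -3·1578 = 786
b_15 = 2·786 + -3·2760 = -6708
b_16 = 2·-6708 + -3·786 = -15774
b_17 = 2·-15774 + -3·-6708 = -11424
b_18 = 2·-11424 + -3·-15774 = 24474

24474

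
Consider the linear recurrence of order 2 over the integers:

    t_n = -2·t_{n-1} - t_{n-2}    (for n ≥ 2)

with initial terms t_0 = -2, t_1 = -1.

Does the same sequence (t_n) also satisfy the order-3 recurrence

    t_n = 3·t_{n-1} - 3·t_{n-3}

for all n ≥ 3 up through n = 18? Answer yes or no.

no

Terms t_0..t_18: -2, -1, 4, -7, 10, -13, 16, -19, 22, -25, 28, -31, 34, -37, 40, -43, 46, -49, 52
n=3: candidate gives 18, actual t_3 = -7 ✗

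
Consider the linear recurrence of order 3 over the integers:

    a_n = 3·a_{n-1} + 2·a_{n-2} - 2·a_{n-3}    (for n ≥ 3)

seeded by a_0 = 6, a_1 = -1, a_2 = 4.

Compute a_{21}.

a_3 = 3·4 + 2·-1 + -2·6 = -2
a_4 = 3·-2 + 2·4 + -2·-1 = 4
a_5 = 3·4 + 2·-2 + -2·4 = 0
a_6 = 3·0 + 2·4 + -2·-2 = 12
a_7 = 3·12 + 2·0 + -2·4 = 28
a_8 = 3·28 + 2·12 + -2·0 = 108
a_9 = 3·108 + 2·28 + -2·12 = 356
a_10 = 3·356 + 2·108 + -2·28 = 1228
a_11 = 3·1228 + 2·356 + -2·108 = 4180
a_12 = 3·4180 + 2·1228 + -2·356 = 14284
a_13 = 3·14284 + 2·4180 + -2·1228 = 48756
a_14 = 3·48756 + 2·14284 + -2·4180 = 166476
a_15 = 3·166476 + 2·48756 + -2·14284 = 568372
a_16 = 3·568372 + 2·166476 + -2·48756 = 1940556
a_17 = 3·1940556 + 2·568372 + -2·166476 = 6625460
a_18 = 3·6625460 + 2·1940556 + -2·568372 = 22620748
a_19 = 3·22620748 + 2·6625460 + -2·1940556 = 77232052
a_20 = 3·77232052 + 2·22620748 + -2·6625460 = 263686732
a_21 = 3·263686732 + 2·77232052 + -2·22620748 = 900282804

900282804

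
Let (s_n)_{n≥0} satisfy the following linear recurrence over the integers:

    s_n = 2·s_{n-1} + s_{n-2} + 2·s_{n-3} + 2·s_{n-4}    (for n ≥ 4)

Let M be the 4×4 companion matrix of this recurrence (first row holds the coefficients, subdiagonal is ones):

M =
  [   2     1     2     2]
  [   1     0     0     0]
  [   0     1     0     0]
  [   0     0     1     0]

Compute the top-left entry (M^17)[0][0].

18306442

(M^17)[0][0] is the top entry after applying M 17 times to the unit state (1, 0, 0, 0). Equivalently it is h_{20} for the auxiliary sequence (h_n) obeying the same recurrence with h_3 = 1 and h_i = 0 for 0 ≤ i < 3:
h_4 = 2·1 + 1·0 + 2·0 + 2·0 = 2
h_5 = 2·2 + 1·1 + 2·0 + 2·0 = 5
h_6 = 2·5 + 1·2 + 2·1 + 2·0 = 14
h_7 = 2·14 + 1·5 + 2·2 + 2·1 = 39
h_8 = 2·39 + 1·14 + 2·5 + 2·2 = 106
h_9 = 2·106 + 1·39 + 2·14 + 2·5 = 289
h_10 = 2·289 + 1·106 + 2·39 + 2·14 = 790
h_11 = 2·790 + 1·289 + 2·106 + 2·39 = 2159
h_12 = 2·2159 + 1·790 + 2·289 + 2·106 = 5898
h_13 = 2·5898 + 1·2159 + 2·790 + 2·289 = 16113
h_14 = 2·16113 + 1·5898 + 2·2159 + 2·790 = 44022
h_15 = 2·44022 + 1·16113 + 2·5898 + 2·2159 = 120271
h_16 = 2·120271 + 1·44022 + 2·16113 + 2·5898 = 328586
h_17 = 2·328586 + 1·120271 + 2·44022 + 2·16113 = 897713
h_18 = 2·897713 + 1·328586 + 2·120271 + 2·44022 = 2452598
h_19 = 2·2452598 + 1·897713 + 2·328586 + 2·120271 = 6700623
h_20 = 2·6700623 + 1·2452598 + 2·897713 + 2·328586 = 18306442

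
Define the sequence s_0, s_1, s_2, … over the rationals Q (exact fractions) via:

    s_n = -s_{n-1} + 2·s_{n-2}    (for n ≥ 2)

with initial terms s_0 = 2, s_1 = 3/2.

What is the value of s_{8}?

89/2

s_2 = -1·3/2 + 2·2 = 5/2
s_3 = -1·5/2 + 2·3/2 = 1/2
s_4 = -1·1/2 + 2·5/2 = 9/2
s_5 = -1·9/2 + 2·1/2 = -7/2
s_6 = -1·-7/2 + 2·9/2 = 25/2
s_7 = -1·25/2 + 2·-7/2 = -39/2
s_8 = -1·-39/2 + 2·25/2 = 89/2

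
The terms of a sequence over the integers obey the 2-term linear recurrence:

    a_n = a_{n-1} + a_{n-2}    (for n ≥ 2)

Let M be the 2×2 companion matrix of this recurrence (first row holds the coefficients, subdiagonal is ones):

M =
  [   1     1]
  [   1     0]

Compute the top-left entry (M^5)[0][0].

(M^5)[0][0] is the top entry after applying M 5 times to the unit state (1, 0). Equivalently it is h_{6} for the auxiliary sequence (h_n) obeying the same recurrence with h_1 = 1 and h_i = 0 for 0 ≤ i < 1:
h_2 = 1·1 + 1·0 = 1
h_3 = 1·1 + 1·1 = 2
h_4 = 1·2 + 1·1 = 3
h_5 = 1·3 + 1·2 = 5
h_6 = 1·5 + 1·3 = 8

8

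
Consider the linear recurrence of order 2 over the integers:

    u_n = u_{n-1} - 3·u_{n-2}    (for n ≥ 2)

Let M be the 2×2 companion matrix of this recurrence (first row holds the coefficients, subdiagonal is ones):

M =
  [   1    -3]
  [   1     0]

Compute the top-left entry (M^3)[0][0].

(M^3)[0][0] is the top entry after applying M 3 times to the unit state (1, 0). Equivalently it is h_{4} for the auxiliary sequence (h_n) obeying the same recurrence with h_1 = 1 and h_i = 0 for 0 ≤ i < 1:
h_2 = 1·1 + -3·0 = 1
h_3 = 1·1 + -3·1 = -2
h_4 = 1·-2 + -3·1 = -5

-5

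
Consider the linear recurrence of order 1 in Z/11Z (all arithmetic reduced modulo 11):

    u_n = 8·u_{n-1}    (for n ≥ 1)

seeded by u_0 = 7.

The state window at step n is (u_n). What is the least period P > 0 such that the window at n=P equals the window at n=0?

10

n=0: window = (7)
n=1: window = (1)
n=2: window = (8)
n=3: window = (9)
n=4: window = (6)
n=5: window = (4)
n=6: window = (10)
n=7: window = (3)
n=8: window = (2)
n=9: window = (5)
n=10: window = (7)
window at n=10 equals window at n=0 → period = 10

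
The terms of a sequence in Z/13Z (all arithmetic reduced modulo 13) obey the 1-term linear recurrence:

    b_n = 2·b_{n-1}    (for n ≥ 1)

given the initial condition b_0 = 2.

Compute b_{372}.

b_1 = 2·2 = 4
b_2 = 2·4 = 8
b_3 = 2·8 = 3
b_4 = 2·3 = 6
b_5 = 2·6 = 12
b_6 = 2·12 = 11
b_7 = 2·11 = 9
b_8 = 2·9 = 5
b_9 = 2·5 = 10
b_10 = 2·10 = 7
b_11 = 2·7 = 1
b_12 = 2·1 = 2
(b_12) = (2) = (b_0), so the sequence has period 12.
372 ≡ 0 (mod 12), hence b_372 = b_0 = 2.

2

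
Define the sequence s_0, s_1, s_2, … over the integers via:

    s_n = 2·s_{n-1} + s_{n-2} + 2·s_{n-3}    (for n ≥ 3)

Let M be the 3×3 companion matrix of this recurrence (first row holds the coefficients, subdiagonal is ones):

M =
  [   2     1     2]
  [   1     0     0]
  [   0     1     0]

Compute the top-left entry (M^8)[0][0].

1845

(M^8)[0][0] is the top entry after applying M 8 times to the unit state (1, 0, 0). Equivalently it is h_{10} for the auxiliary sequence (h_n) obeying the same recurrence with h_2 = 1 and h_i = 0 for 0 ≤ i < 2:
h_3 = 2·1 + 1·0 + 2·0 = 2
h_4 = 2·2 + 1·1 + 2·0 = 5
h_5 = 2·5 + 1·2 + 2·1 = 14
h_6 = 2·14 + 1·5 + 2·2 = 37
h_7 = 2·37 + 1·14 + 2·5 = 98
h_8 = 2·98 + 1·37 + 2·14 = 261
h_9 = 2·261 + 1·98 + 2·37 = 694
h_10 = 2·694 + 1·261 + 2·98 = 1845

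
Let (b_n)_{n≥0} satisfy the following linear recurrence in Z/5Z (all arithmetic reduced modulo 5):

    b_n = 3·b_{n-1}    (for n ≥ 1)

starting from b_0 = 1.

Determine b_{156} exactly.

1

b_1 = 3·1 = 3
b_2 = 3·3 = 4
b_3 = 3·4 = 2
b_4 = 3·2 = 1
(b_4) = (1) = (b_0), so the sequence has period 4.
156 ≡ 0 (mod 4), hence b_156 = b_0 = 1.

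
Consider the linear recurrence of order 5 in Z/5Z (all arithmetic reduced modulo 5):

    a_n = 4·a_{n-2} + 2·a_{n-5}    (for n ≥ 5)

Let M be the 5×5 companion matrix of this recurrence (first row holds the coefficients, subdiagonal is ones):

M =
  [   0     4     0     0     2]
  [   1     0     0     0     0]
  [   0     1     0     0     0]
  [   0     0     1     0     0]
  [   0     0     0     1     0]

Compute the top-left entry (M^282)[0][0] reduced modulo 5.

(M^282)[0][0] is the top entry after applying M 282 times to the unit state (1, 0, 0, 0, 0). Equivalently it is h_{286} for the auxiliary sequence (h_n) obeying the same recurrence with h_4 = 1 and h_i = 0 for 0 ≤ i < 4:
h_5 = 0·1 + 4·0 + 0·0 + 0·0 + 2·0 = 0
h_6 = 0·0 + 4·1 + 0·0 + 0·0 + 2·0 = 4
h_7 = 0·4 + 4·0 + 0·1 + 0·0 + 2·0 = 0
h_8 = 0·0 + 4·4 + 0·0 + 0·1 + 2·0 = 1
h_9 = 0·1 + 4·0 + 0·4 + 0·0 + 2·1 = 2
h_10 = 0·2 + 4·1 + 0·0 + 0·4 + 2·0 = 4
Continuing the recurrence:
  h_11 = 1;  h_12 = 1;  h_13 = 1;  h_14 = 3;  h_15 = 2;  h_16 = 4
  h_17 = 0;  h_18 = 3;  h_19 = 1;  h_20 = 1;  h_21 = 2;  h_22 = 4
  h_23 = 4;  h_24 = 3;  h_25 = 3;  h_26 = 1;  h_27 = 0;  h_28 = 2
  h_29 = 1;  h_30 = 4;  h_31 = 1;  h_32 = 1;  h_33 = 3;  h_34 = 1
  h_35 = 0;  h_36 = 1;  h_37 = 2;  h_38 = 0;  h_39 = 0;  h_40 = 0
  h_41 = 2;  h_42 = 4;  h_43 = 3;  h_44 = 1;  h_45 = 2;  h_46 = 3
  h_47 = 1;  h_48 = 3;  h_49 = 1;  h_50 = 1;  h_51 = 0;  h_52 = 1
  h_53 = 1;  h_54 = 1;  h_55 = 1;  h_56 = 4;  h_57 = 1;  h_58 = 3
  h_59 = 1;  h_60 = 4;  h_61 = 2;  h_62 = 3;  h_63 = 4;  h_64 = 4
  h_65 = 4;  h_66 = 0;  h_67 = 2;  h_68 = 3;  h_69 = 1;  h_70 = 0
  h_71 = 4;  h_72 = 4;  h_73 = 2;  h_74 = 3;  h_75 = 3;  h_76 = 0
  h_77 = 0;  h_78 = 4;  h_79 = 1;  h_80 = 2;  h_81 = 4;  h_82 = 3
  h_83 = 4;  h_84 = 4;  h_85 = 0;  h_86 = 4;  h_87 = 1;  h_88 = 4
  h_89 = 2;  h_90 = 1;  h_91 = 1;  h_92 = 1;  h_93 = 2;  h_94 = 3
  h_95 = 0;  h_96 = 4;  h_97 = 2;  h_98 = 0;  h_99 = 4;  h_100 = 0
  h_101 = 4;  h_102 = 4;  h_103 = 1;  h_104 = 4;  h_105 = 4;  h_106 = 4
  h_107 = 4;  h_108 = 3;  h_109 = 4;  h_110 = 0;  h_111 = 4;  h_112 = 3
  h_113 = 2;  h_114 = 0;  h_115 = 3;  h_116 = 3;  h_117 = 3;  h_118 = 1
  h_119 = 2;  h_120 = 0;  h_121 = 4;  h_122 = 1;  h_123 = 3;  h_124 = 3
  h_125 = 2;  h_126 = 0;  h_127 = 0;  h_128 = 1;  h_129 = 1;  h_130 = 3
  h_131 = 4;  h_132 = 2;  h_133 = 3;  h_134 = 0;  h_135 = 3;  h_136 = 3
  h_137 = 1;  h_138 = 3;  h_139 = 4;  h_140 = 3;  h_141 = 2;  h_142 = 4
  h_143 = 4;  h_144 = 4;  h_145 = 2;  h_146 = 0;  h_147 = 1;  h_148 = 3
  h_149 = 2;  h_150 = 1;  h_151 = 3;  h_152 = 1;  h_153 = 3;  h_154 = 3
  h_155 = 4;  h_156 = 3;  h_157 = 3;  h_158 = 3;  h_159 = 3;  h_160 = 0
  h_161 = 3;  h_162 = 1;  h_163 = 3;  h_164 = 0;  h_165 = 2;  h_166 = 1
  h_167 = 0;  h_168 = 0;  h_169 = 0;  h_170 = 4;  h_171 = 2;  h_172 = 1
  h_173 = 3;  h_174 = 4;  h_175 = 0;  h_176 = 0;  h_177 = 2;  h_178 = 1
  h_179 = 1;  h_180 = 4;  h_181 = 4;  h_182 = 0;  h_183 = 3;  h_184 = 2
  h_185 = 0;  h_186 = 1;  h_187 = 0;  h_188 = 0;  h_189 = 4;  h_190 = 0
  h_191 = 3;  h_192 = 0;  h_193 = 2;  h_194 = 3;  h_195 = 3;  h_196 = 3
  h_197 = 2;  h_198 = 1;  h_199 = 4;  h_200 = 0;  h_201 = 2;  h_202 = 4
  h_203 = 0;  h_204 = 4;  h_205 = 0;  h_206 = 0;  h_207 = 3;  h_208 = 0
  h_209 = 0;  h_210 = 0;  h_211 = 0;  h_212 = 1;  h_213 = 0;  h_214 = 4
  h_215 = 0;  h_216 = 1;  h_217 = 2;  h_218 = 4;  h_219 = 1;  h_220 = 1
  h_221 = 1;  h_222 = 3;  h_223 = 2;  h_224 = 4;  h_225 = 0;  h_226 = 3
  h_227 = 1;  h_228 = 1;  h_229 = 2;  h_230 = 4;  h_231 = 4;  h_232 = 3
  h_233 = 3;  h_234 = 1;  h_235 = 0;  h_236 = 2;  h_237 = 1;  h_238 = 4
  h_239 = 1;  h_240 = 1;  h_241 = 3;  h_242 = 1;  h_243 = 0;  h_244 = 1
  h_245 = 2;  h_246 = 0;  h_247 = 0;  h_248 = 0;  h_249 = 2;  h_250 = 4
  h_251 = 3;  h_252 = 1;  h_253 = 2;  h_254 = 3;  h_255 = 1;  h_256 = 3
  h_257 = 1;  h_258 = 1;  h_259 = 0;  h_260 = 1;  h_261 = 1;  h_262 = 1
  h_263 = 1;  h_264 = 4;  h_265 = 1;  h_266 = 3;  h_267 = 1;  h_268 = 4
  h_269 = 2;  h_270 = 3;  h_271 = 4;  h_272 = 4;  h_273 = 4;  h_274 = 0
  h_275 = 2;  h_276 = 3;  h_277 = 1;  h_278 = 0;  h_279 = 4;  h_280 = 4
  h_281 = 2;  h_282 = 3;  h_283 = 3;  h_284 = 0
h_285 = 0·0 + 4·3 + 0·3 + 0·2 + 2·4 = 0
h_286 = 0·0 + 4·0 + 0·3 + 0·3 + 2·2 = 4

4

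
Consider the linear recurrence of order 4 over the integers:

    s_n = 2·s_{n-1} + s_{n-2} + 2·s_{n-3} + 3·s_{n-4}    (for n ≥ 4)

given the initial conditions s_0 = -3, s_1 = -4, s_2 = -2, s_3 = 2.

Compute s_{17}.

-7511508

s_4 = 2·2 + 1·-2 + 2·-4 + 3·-3 = -15
s_5 = 2·-15 + 1·2 + 2·-2 + 3·-4 = -44
s_6 = 2·-44 + 1·-15 + 2·2 + 3·-2 = -105
s_7 = 2·-105 + 1·-44 + 2·-15 + 3·2 = -278
s_8 = 2·-278 + 1·-105 + 2·-44 + 3·-15 = -794
s_9 = 2·-794 + 1·-278 + 2·-105 + 3·-44 = -2208
s_10 = 2·-2208 + 1·-794 + 2·-278 + 3·-105 = -6081
s_11 = 2·-6081 + 1·-2208 + 2·-794 + 3·-278 = -16792
s_12 = 2·-16792 + 1·-6081 + 2·-2208 + 3·-794 = -46463
s_13 = 2·-46463 + 1·-16792 + 2·-6081 + 3·-2208 = -128504
s_14 = 2·-128504 + 1·-46463 + 2·-16792 + 3·-6081 = -355298
s_15 = 2·-355298 + 1·-128504 + 2·-46463 + 3·-16792 = -982402
s_16 = 2·-982402 + 1·-355298 + 2·-128504 + 3·-46463 = -2716499
s_17 = 2·-2716499 + 1·-982402 + 2·-355298 + 3·-128504 = -7511508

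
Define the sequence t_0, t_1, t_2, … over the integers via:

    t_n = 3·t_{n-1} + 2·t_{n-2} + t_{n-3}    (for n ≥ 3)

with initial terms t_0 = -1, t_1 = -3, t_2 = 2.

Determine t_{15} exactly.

t_3 = 3·2 + 2·-3 + 1·-1 = -1
t_4 = 3·-1 + 2·2 + 1·-3 = -2
t_5 = 3·-2 + 2·-1 + 1·2 = -6
t_6 = 3·-6 + 2·-2 + 1·-1 = -23
t_7 = 3·-23 + 2·-6 + 1·-2 = -83
t_8 = 3·-83 + 2·-23 + 1·-6 = -301
t_9 = 3·-301 + 2·-83 + 1·-23 = -1092
t_10 = 3·-1092 + 2·-301 + 1·-83 = -3961
t_11 = 3·-3961 + 2·-1092 + 1·-301 = -14368
t_12 = 3·-14368 + 2·-3961 + 1·-1092 = -52118
t_13 = 3·-52118 + 2·-14368 + 1·-3961 = -189051
t_14 = 3·-189051 + 2·-52118 + 1·-14368 = -685757
t_15 = 3·-685757 + 2·-189051 + 1·-52118 = -2487491

-2487491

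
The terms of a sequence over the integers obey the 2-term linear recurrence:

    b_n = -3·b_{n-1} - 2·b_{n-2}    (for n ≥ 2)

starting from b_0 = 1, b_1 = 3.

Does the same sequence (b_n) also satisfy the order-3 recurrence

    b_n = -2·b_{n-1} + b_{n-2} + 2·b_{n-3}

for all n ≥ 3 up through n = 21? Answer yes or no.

yes

Terms b_0..b_21: 1, 3, -11, 27, -59, 123, -251, 507, -1019, 2043, -4091, 8187, -16379, 32763, -65531, 131067, -262139, 524283, -1048571, 2097147, -4194299, 8388603
n=3: candidate gives 27, actual b_3 = 27 ✓
n=4: candidate gives -59, actual b_4 = -59 ✓
n=5: candidate gives 123, actual b_5 = 123 ✓
n=6: candidate gives -251, actual b_6 = -251 ✓
n=7: candidate gives 507, actual b_7 = 507 ✓
n=8: candidate gives -1019, actual b_8 = -1019 ✓
n=9: candidate gives 2043, actual b_9 = 2043 ✓
n=10: candidate gives -4091, actual b_10 = -4091 ✓
n=11: candidate gives 8187, actual b_11 = 8187 ✓
n=12: candidate gives -16379, actual b_12 = -16379 ✓
n=13: candidate gives 32763, actual b_13 = 32763 ✓
n=14: candidate gives -65531, actual b_14 = -65531 ✓
n=15: candidate gives 131067, actual b_15 = 131067 ✓
n=16: candidate gives -262139, actual b_16 = -262139 ✓
n=17: candidate gives 524283, actual b_17 = 524283 ✓
n=18: candidate gives -1048571, actual b_18 = -1048571 ✓
n=19: candidate gives 2097147, actual b_19 = 2097147 ✓
n=20: candidate gives -4194299, actual b_20 = -4194299 ✓
n=21: candidate gives 8388603, actual b_21 = 8388603 ✓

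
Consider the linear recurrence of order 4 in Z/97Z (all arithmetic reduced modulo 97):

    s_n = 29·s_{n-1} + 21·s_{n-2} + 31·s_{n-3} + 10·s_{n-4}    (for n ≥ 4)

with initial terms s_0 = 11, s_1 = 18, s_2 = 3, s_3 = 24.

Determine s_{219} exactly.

s_4 = 29·24 + 21·3 + 31·18 + 10·11 = 69
s_5 = 29·69 + 21·24 + 31·3 + 10·18 = 62
s_6 = 29·62 + 21·69 + 31·24 + 10·3 = 44
s_7 = 29·44 + 21·62 + 31·69 + 10·24 = 10
s_8 = 29·10 + 21·44 + 31·62 + 10·69 = 43
s_9 = 29·43 + 21·10 + 31·44 + 10·62 = 46
Continuing the recurrence:
  s_10 = 77;  s_11 = 73;  s_12 = 61;  s_13 = 38;  s_14 = 81;  s_15 = 45
  s_16 = 41;  s_17 = 78;  s_18 = 90;  s_19 = 52;  s_20 = 18;  s_21 = 43
  s_22 = 63;  s_23 = 25;  s_24 = 69;  s_25 = 59;  s_26 = 6;  s_27 = 19
  s_28 = 92;  s_29 = 60;  s_30 = 53;  s_31 = 19;  s_32 = 79;  s_33 = 83
  s_34 = 44;  s_35 = 32;  s_36 = 74;  s_37 = 65;  s_38 = 21;  s_39 = 29
  s_40 = 60;  s_41 = 61;  s_42 = 64;  s_43 = 49;  s_44 = 18;  s_45 = 71
  s_46 = 37;  s_47 = 23;  s_48 = 42;  s_49 = 66;  s_50 = 96;  s_51 = 76
  s_52 = 90;  s_53 = 82;  s_54 = 18;  s_55 = 71;  s_56 = 59;  s_57 = 21
  s_58 = 58;  s_59 = 6;  s_60 = 14;  s_61 = 18;  s_62 = 30;  s_63 = 93
  s_64 = 48;  s_65 = 90;  s_66 = 11;  s_67 = 68;  s_68 = 41;  s_69 = 75
  s_70 = 16;  s_71 = 13;  s_72 = 53;  s_73 = 49;  s_74 = 90;  s_75 = 77
  s_76 = 61;  s_77 = 70;  s_78 = 2;  s_79 = 18;  s_80 = 46;  s_81 = 49
  s_82 = 55;  s_83 = 59;  s_84 = 92;  s_85 = 88;  s_86 = 73;  s_87 = 35
  s_88 = 85;  s_89 = 38;  s_90 = 46;  s_91 = 73;  s_92 = 67;  s_93 = 44
  s_94 = 71;  s_95 = 67;  s_96 = 36;  s_97 = 48;  s_98 = 85;  s_99 = 21
  s_100 = 71;  s_101 = 86;  s_102 = 54;  s_103 = 60;  s_104 = 42;  s_105 = 65
  s_106 = 26;  s_107 = 44;  s_108 = 86;  s_109 = 24;  s_110 = 52;  s_111 = 74
  s_112 = 89;  s_113 = 70;  s_114 = 20;  s_115 = 20;  s_116 = 83;  s_117 = 73
  s_118 = 24;  s_119 = 55;  s_120 = 51;  s_121 = 34;  s_122 = 25;  s_123 = 78
  s_124 = 83;  s_125 = 19;  s_126 = 15;  s_127 = 16;  s_128 = 64;  s_129 = 34
  s_130 = 66;  s_131 = 19;  s_132 = 42;  s_133 = 26;  s_134 = 72;  s_135 = 52
  s_136 = 75;  s_137 = 36;  s_138 = 4;  s_139 = 31;  s_140 = 36;  s_141 = 45
  s_142 = 55;  s_143 = 86;  s_144 = 69;  s_145 = 45;  s_146 = 53;  s_147 = 49
  s_148 = 60;  s_149 = 12;  s_150 = 68;  s_151 = 15;  s_152 = 22;  s_153 = 77
  s_154 = 57;  s_155 = 28;  s_156 = 57;  s_157 = 25;  s_158 = 62;  s_159 = 5
  s_160 = 76;  s_161 = 19;  s_162 = 12;  s_163 = 49;  s_164 = 15;  s_165 = 86
  s_166 = 83;  s_167 = 27;  s_168 = 7;  s_169 = 32;  s_170 = 26;  s_171 = 70
  s_172 = 49;  s_173 = 40;  s_174 = 60;  s_175 = 46;  s_176 = 56;  s_177 = 0
  s_178 = 1;  s_179 = 91;  s_180 = 19;  s_181 = 68;  s_182 = 61;  s_183 = 40
  s_184 = 83;  s_185 = 95;  s_186 = 43;  s_187 = 7;  s_188 = 31;  s_189 = 31
  s_190 = 63;  s_191 = 17;  s_192 = 80;  s_193 = 90;  s_194 = 15;  s_195 = 28
  s_196 = 61;  s_197 = 36;  s_198 = 45;  s_199 = 61;  s_200 = 75;  s_201 = 70
  s_202 = 29;  s_203 = 8;  s_204 = 75;  s_205 = 62;  s_206 = 31;  s_207 = 47
  s_208 = 30;  s_209 = 43;  s_210 = 55;  s_211 = 18;  s_212 = 12;  s_213 = 48
  s_214 = 36;  s_215 = 82;  s_216 = 86;  s_217 = 89
s_218 = 29·89 + 21·86 + 31·82 + 10·36 = 14
s_219 = 29·14 + 21·89 + 31·86 + 10·82 = 38

38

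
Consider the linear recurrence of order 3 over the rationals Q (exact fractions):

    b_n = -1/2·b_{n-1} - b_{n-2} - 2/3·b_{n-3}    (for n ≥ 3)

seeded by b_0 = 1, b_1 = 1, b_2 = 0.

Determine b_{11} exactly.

-4399/2304

b_3 = -1/2·0 + -1·1 + -2/3·1 = -5/3
b_4 = -1/2·-5/3 + -1·0 + -2/3·1 = 1/6
b_5 = -1/2·1/6 + -1·-5/3 + -2/3·0 = 19/12
b_6 = -1/2·19/12 + -1·1/6 + -2/3·-5/3 = 11/72
b_7 = -1/2·11/72 + -1·19/12 + -2/3·1/6 = -85/48
b_8 = -1/2·-85/48 + -1·11/72 + -2/3·19/12 = -31/96
b_9 = -1/2·-31/96 + -1·-85/48 + -2/3·11/72 = 3163/1728
b_10 = -1/2·3163/1728 + -1·-31/96 + -2/3·-85/48 = 2033/3456
b_11 = -1/2·2033/3456 + -1·3163/1728 + -2/3·-31/96 = -4399/2304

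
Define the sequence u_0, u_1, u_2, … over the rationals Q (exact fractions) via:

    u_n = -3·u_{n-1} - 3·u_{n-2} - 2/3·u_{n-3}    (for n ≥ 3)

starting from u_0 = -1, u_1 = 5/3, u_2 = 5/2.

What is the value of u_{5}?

-281/6

u_3 = -3·5/2 + -3·5/3 + -2/3·-1 = -71/6
u_4 = -3·-71/6 + -3·5/2 + -2/3·5/3 = 242/9
u_5 = -3·242/9 + -3·-71/6 + -2/3·5/2 = -281/6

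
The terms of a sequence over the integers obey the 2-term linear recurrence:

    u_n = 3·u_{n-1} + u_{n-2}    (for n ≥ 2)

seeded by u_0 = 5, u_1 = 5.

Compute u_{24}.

5128208751605

u_2 = 3·5 + 1·5 = 20
u_3 = 3·20 + 1·5 = 65
u_4 = 3·65 + 1·20 = 215
u_5 = 3·215 + 1·65 = 710
u_6 = 3·710 + 1·215 = 2345
u_7 = 3·2345 + 1·710 = 7745
u_8 = 3·7745 + 1·2345 = 25580
u_9 = 3·25580 + 1·7745 = 84485
u_10 = 3·84485 + 1·25580 = 279035
u_11 = 3·279035 + 1·84485 = 921590
u_12 = 3·921590 + 1·279035 = 3043805
u_13 = 3·3043805 + 1·921590 = 10053005
u_14 = 3·10053005 + 1·3043805 = 33202820
u_15 = 3·33202820 + 1·10053005 = 109661465
u_16 = 3·109661465 + 1·33202820 = 362187215
u_17 = 3·362187215 + 1·109661465 = 1196223110
u_18 = 3·1196223110 + 1·362187215 = 3950856545
u_19 = 3·3950856545 + 1·1196223110 = 13048792745
u_20 = 3·13048792745 + 1·3950856545 = 43097234780
u_21 = 3·43097234780 + 1·13048792745 = 142340497085
u_22 = 3·142340497085 + 1·43097234780 = 470118726035
u_23 = 3·470118726035 + 1·142340497085 = 1552696675190
u_24 = 3·1552696675190 + 1·470118726035 = 5128208751605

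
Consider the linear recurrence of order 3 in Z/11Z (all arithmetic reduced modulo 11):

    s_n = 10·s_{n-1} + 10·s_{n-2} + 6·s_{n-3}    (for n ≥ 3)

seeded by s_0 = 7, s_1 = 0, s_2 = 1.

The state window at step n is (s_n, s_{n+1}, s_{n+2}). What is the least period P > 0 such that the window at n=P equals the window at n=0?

n=0: window = (7, 0, 1)
n=1: window = (0, 1, 8)
n=2: window = (1, 8, 2)
n=3: window = (8, 2, 7)
n=4: window = (2, 7, 6)
n=5: window = (7, 6, 10)
n=6: window = (6, 10, 4)
n=7: window = (10, 4, 0)
n=8: window = (4, 0, 1)
n=9: window = (0, 1, 1)
n=10: window = (1, 1, 9)
n=11: window = (1, 9, 7)
n=12: window = (9, 7, 1)
n=13: window = (7, 1, 2)
n=14: window = (1, 2, 6)
n=15: window = (2, 6, 9)
n=16: window = (6, 9, 8)
n=17: window = (9, 8, 8)
n=18: window = (8, 8, 5)
n=19: window = (8, 5, 2)
n=20: window = (5, 2, 8)
n=21: window = (2, 8, 9)
n=22: window = (8, 9, 6)
n=23: window = (9, 6, 0)
n=24: window = (6, 0, 4)
n=25: window = (0, 4, 10)
n=26: window = (4, 10, 8)
n=27: window = (10, 8, 6)
n=28: window = (8, 6, 2)
n=29: window = (6, 2, 7)
n=30: window = (2, 7, 5)
n=31: window = (7, 5, 0)
n=32: window = (5, 0, 4)
n=33: window = (0, 4, 4)
n=34: window = (4, 4, 3)
n=35: window = (4, 3, 6)
n=36: window = (3, 6, 4)
n=37: window = (6, 4, 8)
n=38: window = (4, 8, 2)
n=39: window = (8, 2, 3)
n=40: window = (2, 3, 10)
…
n=118: window = (2, 5, 7)
n=119: window = (5, 7, 0)
n=120: window = (7, 0, 1)
window at n=120 equals window at n=0 → period = 120

120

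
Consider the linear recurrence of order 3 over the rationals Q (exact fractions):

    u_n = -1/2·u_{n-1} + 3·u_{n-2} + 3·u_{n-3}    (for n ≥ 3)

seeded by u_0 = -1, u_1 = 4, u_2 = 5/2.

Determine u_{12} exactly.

u_3 = -1/2·5/2 + 3·4 + 3·-1 = 31/4
u_4 = -1/2·31/4 + 3·5/2 + 3·4 = 125/8
u_5 = -1/2·125/8 + 3·31/4 + 3·5/2 = 367/16
u_6 = -1/2·367/16 + 3·125/8 + 3·31/4 = 1877/32
u_7 = -1/2·1877/32 + 3·367/16 + 3·125/8 = 5527/64
u_8 = -1/2·5527/64 + 3·1877/32 + 3·367/16 = 25805/128
u_9 = -1/2·25805/128 + 3·5527/64 + 3·1877/32 = 85567/256
u_10 = -1/2·85567/256 + 3·25805/128 + 3·5527/64 = 356741/512
u_11 = -1/2·356741/512 + 3·85567/256 + 3·25805/128 = 1289383/1024
u_12 = -1/2·1289383/1024 + 3·356741/512 + 3·85567/256 = 5045117/2048

5045117/2048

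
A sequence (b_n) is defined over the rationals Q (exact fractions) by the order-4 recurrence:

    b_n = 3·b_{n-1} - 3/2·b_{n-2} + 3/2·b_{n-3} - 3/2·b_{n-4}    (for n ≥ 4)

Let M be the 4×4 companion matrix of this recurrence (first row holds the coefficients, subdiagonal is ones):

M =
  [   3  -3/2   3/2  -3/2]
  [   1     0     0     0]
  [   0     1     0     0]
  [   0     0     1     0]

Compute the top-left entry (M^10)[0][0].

(M^10)[0][0] is the top entry after applying M 10 times to the unit state (1, 0, 0, 0). Equivalently it is h_{13} for the auxiliary sequence (h_n) obeying the same recurrence with h_3 = 1 and h_i = 0 for 0 ≤ i < 3:
h_4 = 3·1 + -3/2·0 + 3/2·0 + -3/2·0 = 3
h_5 = 3·3 + -3/2·1 + 3/2·0 + -3/2·0 = 15/2
h_6 = 3·15/2 + -3/2·3 + 3/2·1 + -3/2·0 = 39/2
h_7 = 3·39/2 + -3/2·15/2 + 3/2·3 + -3/2·1 = 201/4
h_8 = 3·201/4 + -3/2·39/2 + 3/2·15/2 + -3/2·3 = 513/4
h_9 = 3·513/4 + -3/2·201/4 + 3/2·39/2 + -3/2·15/2 = 2619/8
h_10 = 3·2619/8 + -3/2·513/4 + 3/2·201/4 + -3/2·39/2 = 6687/8
h_11 = 3·6687/8 + -3/2·2619/8 + 3/2·513/4 + -3/2·201/4 = 34137/16
h_12 = 3·34137/16 + -3/2·6687/8 + 3/2·2619/8 + -3/2·513/4 = 87129/16
h_13 = 3·87129/16 + -3/2·34137/16 + 3/2·6687/8 + -3/2·2619/8 = 444771/32

444771/32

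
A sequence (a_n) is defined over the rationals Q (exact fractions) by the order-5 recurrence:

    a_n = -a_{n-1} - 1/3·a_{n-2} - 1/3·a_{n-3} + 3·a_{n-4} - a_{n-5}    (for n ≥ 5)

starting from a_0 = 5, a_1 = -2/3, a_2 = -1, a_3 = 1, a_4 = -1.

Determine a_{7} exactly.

a_5 = -1·-1 + -1/3·1 + -1/3·-1 + 3·-2/3 + -1·5 = -6
a_6 = -1·-6 + -1/3·-1 + -1/3·1 + 3·-1 + -1·-2/3 = 11/3
a_7 = -1·11/3 + -1/3·-6 + -1/3·-1 + 3·1 + -1·-1 = 8/3

8/3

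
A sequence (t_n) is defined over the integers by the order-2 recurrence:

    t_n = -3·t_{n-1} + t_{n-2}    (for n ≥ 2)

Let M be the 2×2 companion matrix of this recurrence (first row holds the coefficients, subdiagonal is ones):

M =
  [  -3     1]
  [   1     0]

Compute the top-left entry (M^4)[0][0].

(M^4)[0][0] is the top entry after applying M 4 times to the unit state (1, 0). Equivalently it is h_{5} for the auxiliary sequence (h_n) obeying the same recurrence with h_1 = 1 and h_i = 0 for 0 ≤ i < 1:
h_2 = -3·1 + 1·0 = -3
h_3 = -3·-3 + 1·1 = 10
h_4 = -3·10 + 1·-3 = -33
h_5 = -3·-33 + 1·10 = 109

109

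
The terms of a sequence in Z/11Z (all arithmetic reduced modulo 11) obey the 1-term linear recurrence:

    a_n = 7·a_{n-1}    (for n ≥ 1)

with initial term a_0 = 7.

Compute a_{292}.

a_1 = 7·7 = 5
a_2 = 7·5 = 2
a_3 = 7·2 = 3
a_4 = 7·3 = 10
a_5 = 7·10 = 4
a_6 = 7·4 = 6
a_7 = 7·6 = 9
a_8 = 7·9 = 8
a_9 = 7·8 = 1
a_10 = 7·1 = 7
(a_10) = (7) = (a_0), so the sequence has period 10.
292 ≡ 2 (mod 10), hence a_292 = a_2 = 2.

2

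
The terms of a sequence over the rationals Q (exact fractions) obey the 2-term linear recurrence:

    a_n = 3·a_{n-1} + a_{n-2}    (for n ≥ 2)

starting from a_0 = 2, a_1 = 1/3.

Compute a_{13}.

a_2 = 3·1/3 + 1·2 = 3
a_3 = 3·3 + 1·1/3 = 28/3
a_4 = 3·28/3 + 1·3 = 31
a_5 = 3·31 + 1·28/3 = 307/3
a_6 = 3·307/3 + 1·31 = 338
a_7 = 3·338 + 1·307/3 = 3349/3
a_8 = 3·3349/3 + 1·338 = 3687
a_9 = 3·3687 + 1·3349/3 = 36532/3
a_10 = 3·36532/3 + 1·3687 = 40219
a_11 = 3·40219 + 1·36532/3 = 398503/3
a_12 = 3·398503/3 + 1·40219 = 438722
a_13 = 3·438722 + 1·398503/3 = 4347001/3

4347001/3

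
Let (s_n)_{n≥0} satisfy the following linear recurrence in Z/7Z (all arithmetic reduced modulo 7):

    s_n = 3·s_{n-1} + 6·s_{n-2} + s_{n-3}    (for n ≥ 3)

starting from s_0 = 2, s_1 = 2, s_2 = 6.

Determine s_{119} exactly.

5

s_3 = 3·6 + 6·2 + 1·2 = 4
s_4 = 3·4 + 6·6 + 1·2 = 1
s_5 = 3·1 + 6·4 + 1·6 = 5
s_6 = 3·5 + 6·1 + 1·4 = 4
s_7 = 3·4 + 6·5 + 1·1 = 1
s_8 = 3·1 + 6·4 + 1·5 = 4
s_9 = 3·4 + 6·1 + 1·4 = 1
s_10 = 3·1 + 6·4 + 1·1 = 0
s_11 = 3·0 + 6·1 + 1·4 = 3
s_12 = 3·3 + 6·0 + 1·1 = 3
s_13 = 3·3 + 6·3 + 1·0 = 6
s_14 = 3·6 + 6·3 + 1·3 = 4
s_15 = 3·4 + 6·6 + 1·3 = 2
s_16 = 3·2 + 6·4 + 1·6 = 1
s_17 = 3·1 + 6·2 + 1·4 = 5
s_18 = 3·5 + 6·1 + 1·2 = 2
s_19 = 3·2 + 6·5 + 1·1 = 2
s_20 = 3·2 + 6·2 + 1·5 = 2
s_21 = 3·2 + 6·2 + 1·2 = 6
(s_19, s_20, s_21) = (2, 2, 6) = (s_0, s_1, s_2), so the sequence has period 19.
119 ≡ 5 (mod 19), hence s_119 = s_5 = 5.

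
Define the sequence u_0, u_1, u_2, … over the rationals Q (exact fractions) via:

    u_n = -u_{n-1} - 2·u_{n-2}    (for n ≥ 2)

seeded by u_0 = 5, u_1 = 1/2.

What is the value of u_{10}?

u_2 = -1·1/2 + -2·5 = -21/2
u_3 = -1·-21/2 + -2·1/2 = 19/2
u_4 = -1·19/2 + -2·-21/2 = 23/2
u_5 = -1·23/2 + -2·19/2 = -61/2
u_6 = -1·-61/2 + -2·23/2 = 15/2
u_7 = -1·15/2 + -2·-61/2 = 107/2
u_8 = -1·107/2 + -2·15/2 = -137/2
u_9 = -1·-137/2 + -2·107/2 = -77/2
u_10 = -1·-77/2 + -2·-137/2 = 351/2

351/2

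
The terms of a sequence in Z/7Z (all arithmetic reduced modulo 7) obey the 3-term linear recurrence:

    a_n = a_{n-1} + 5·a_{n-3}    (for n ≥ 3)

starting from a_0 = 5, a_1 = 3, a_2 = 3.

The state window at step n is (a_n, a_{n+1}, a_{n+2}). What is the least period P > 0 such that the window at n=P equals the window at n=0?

24

n=0: window = (5, 3, 3)
n=1: window = (3, 3, 0)
n=2: window = (3, 0, 1)
n=3: window = (0, 1, 2)
n=4: window = (1, 2, 2)
n=5: window = (2, 2, 0)
n=6: window = (2, 0, 3)
n=7: window = (0, 3, 6)
n=8: window = (3, 6, 6)
n=9: window = (6, 6, 0)
n=10: window = (6, 0, 2)
n=11: window = (0, 2, 4)
n=12: window = (2, 4, 4)
n=13: window = (4, 4, 0)
n=14: window = (4, 0, 6)
n=15: window = (0, 6, 5)
n=16: window = (6, 5, 5)
n=17: window = (5, 5, 0)
n=18: window = (5, 0, 4)
n=19: window = (0, 4, 1)
n=20: window = (4, 1, 1)
n=21: window = (1, 1, 0)
n=22: window = (1, 0, 5)
n=23: window = (0, 5, 3)
n=24: window = (5, 3, 3)
window at n=24 equals window at n=0 → period = 24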